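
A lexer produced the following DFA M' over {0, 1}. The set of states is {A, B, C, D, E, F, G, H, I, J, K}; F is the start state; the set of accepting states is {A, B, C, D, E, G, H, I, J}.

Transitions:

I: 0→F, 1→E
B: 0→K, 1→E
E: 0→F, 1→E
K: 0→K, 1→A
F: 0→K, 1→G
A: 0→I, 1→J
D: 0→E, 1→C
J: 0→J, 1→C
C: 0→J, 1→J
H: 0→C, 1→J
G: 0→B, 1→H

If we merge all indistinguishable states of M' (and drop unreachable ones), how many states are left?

4

First remove the unreachable states {D}; 10 states remain.
Initial partition by acceptance: {A,B,C,E,G,H,I,J} | {F,K}.
On input 0, block {A,B,C,E,G,H,I,J} splits into {A,C,G,H,J} and {B,E,I}.
Split {A,C,G,H,J} by δ(·,0) → {C,H,J} and {A,G}.
Stable partition: {C,H,J} | {F,K} | {B,E,I} | {A,G} — 4 equivalence classes.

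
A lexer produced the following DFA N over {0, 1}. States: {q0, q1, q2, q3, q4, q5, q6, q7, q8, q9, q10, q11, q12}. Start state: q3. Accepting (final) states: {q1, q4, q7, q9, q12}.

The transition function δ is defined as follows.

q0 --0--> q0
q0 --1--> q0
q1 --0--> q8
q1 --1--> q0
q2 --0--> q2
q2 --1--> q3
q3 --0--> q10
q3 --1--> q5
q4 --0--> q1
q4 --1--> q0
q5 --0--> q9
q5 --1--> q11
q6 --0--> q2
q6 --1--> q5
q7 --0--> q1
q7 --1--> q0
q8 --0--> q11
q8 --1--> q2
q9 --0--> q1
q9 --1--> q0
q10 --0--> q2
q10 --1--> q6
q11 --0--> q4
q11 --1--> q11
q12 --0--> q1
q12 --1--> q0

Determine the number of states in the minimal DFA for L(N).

First remove the unreachable states {q7,q12}; 11 states remain.
P0 = {q1,q4,q9} | {q0,q2,q3,q5,q6,q8,q10,q11}.
On input 0, block {q1,q4,q9} splits into {q4,q9} and {q1}.
Refine {q0,q2,q3,q5,q6,q8,q10,q11} on symbol 0: members go to different blocks, giving {q0,q2,q3,q6,q8,q10} and {q5,q11}.
On input 0, block {q0,q2,q3,q6,q8,q10} splits into {q0,q2,q3,q6,q10} and {q8}.
Refine {q0,q2,q3,q6,q10} on symbol 1: members go to different blocks, giving {q0,q2,q10} and {q3,q6}.
Split {q0,q2,q10} by δ(·,1) → {q2,q10} and {q0}.
No further refinement is possible. Final partition (7 blocks): {q4,q9} | {q2,q10} | {q1} | {q5,q11} | {q8} | {q3,q6} | {q0}.

7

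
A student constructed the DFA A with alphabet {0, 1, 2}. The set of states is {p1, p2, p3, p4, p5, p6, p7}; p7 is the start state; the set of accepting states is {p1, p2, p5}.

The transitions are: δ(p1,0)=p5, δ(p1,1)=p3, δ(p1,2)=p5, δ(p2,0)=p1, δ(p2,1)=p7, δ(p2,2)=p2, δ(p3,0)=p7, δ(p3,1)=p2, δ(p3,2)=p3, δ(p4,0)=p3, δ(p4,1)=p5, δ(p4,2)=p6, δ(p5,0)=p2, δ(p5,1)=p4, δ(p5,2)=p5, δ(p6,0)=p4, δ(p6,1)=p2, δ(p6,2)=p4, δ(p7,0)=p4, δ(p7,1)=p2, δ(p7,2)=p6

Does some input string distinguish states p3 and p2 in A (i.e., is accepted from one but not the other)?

All states are reachable from the start state.
Initial partition by acceptance: {p1,p2,p5} | {p3,p4,p6,p7}.
The partition is now stable with 2 blocks: {p1,p2,p5} | {p3,p4,p6,p7}.
p3 and p2 end up in different blocks, so they are distinguishable. For instance, the string 'ε' is accepted from only p2.

Yes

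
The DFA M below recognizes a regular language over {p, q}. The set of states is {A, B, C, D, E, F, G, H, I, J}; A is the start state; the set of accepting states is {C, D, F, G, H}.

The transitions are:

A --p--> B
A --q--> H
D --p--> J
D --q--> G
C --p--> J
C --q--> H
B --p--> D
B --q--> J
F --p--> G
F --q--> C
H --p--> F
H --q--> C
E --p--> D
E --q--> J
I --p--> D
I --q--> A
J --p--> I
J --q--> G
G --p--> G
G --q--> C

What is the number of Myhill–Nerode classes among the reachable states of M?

States {E} cannot be reached from the start state, so discard them.
Initial partition by acceptance: {C,D,F,G,H} | {A,B,I,J}.
Split {C,D,F,G,H} by δ(·,p) → {F,G,H} and {C,D}.
Split {A,B,I,J} by δ(·,p) → {A,J} and {B,I}.
Stable partition: {F,G,H} | {A,J} | {C,D} | {B,I} — 4 equivalence classes.

4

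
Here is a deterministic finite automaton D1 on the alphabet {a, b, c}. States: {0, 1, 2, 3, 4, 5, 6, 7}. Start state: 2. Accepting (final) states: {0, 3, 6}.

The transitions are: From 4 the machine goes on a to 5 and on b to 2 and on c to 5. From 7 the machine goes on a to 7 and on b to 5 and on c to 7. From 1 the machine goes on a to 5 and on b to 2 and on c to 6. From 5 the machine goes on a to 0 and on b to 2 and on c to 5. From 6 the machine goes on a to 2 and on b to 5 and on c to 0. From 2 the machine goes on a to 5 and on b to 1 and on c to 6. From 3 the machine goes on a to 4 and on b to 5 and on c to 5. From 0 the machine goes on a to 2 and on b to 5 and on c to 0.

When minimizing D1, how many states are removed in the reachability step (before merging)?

No path from 2 leads to 3, 4, 7; the other 5 states are all reachable.

3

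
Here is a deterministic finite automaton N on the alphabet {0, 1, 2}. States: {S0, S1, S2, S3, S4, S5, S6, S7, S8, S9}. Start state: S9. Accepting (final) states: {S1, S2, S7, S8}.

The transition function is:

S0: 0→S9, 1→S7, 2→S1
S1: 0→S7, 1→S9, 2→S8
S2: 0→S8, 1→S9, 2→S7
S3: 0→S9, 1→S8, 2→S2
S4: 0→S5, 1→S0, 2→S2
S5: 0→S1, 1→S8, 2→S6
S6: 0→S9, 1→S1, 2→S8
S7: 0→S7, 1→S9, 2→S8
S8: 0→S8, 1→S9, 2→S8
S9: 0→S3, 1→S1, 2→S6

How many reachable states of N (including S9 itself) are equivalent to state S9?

1

Reachable states from the start: {S1,S2,S3,S6,S7,S8,S9}. Unreachable: {S0,S4,S5} — drop them.
Initial partition by acceptance: {S1,S2,S7,S8} | {S3,S6,S9}.
On input 2, block {S3,S6,S9} splits into {S3,S6} and {S9}.
No further refinement is possible. Final partition (3 blocks): {S1,S2,S7,S8} | {S3,S6} | {S9}.
The equivalence class containing S9 is {S9}, of size 1.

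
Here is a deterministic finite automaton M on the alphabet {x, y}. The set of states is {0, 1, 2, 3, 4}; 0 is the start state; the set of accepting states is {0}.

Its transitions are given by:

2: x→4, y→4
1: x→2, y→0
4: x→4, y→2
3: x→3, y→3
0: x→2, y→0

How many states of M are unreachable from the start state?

BFS from 0 reaches {0, 2, 4}; the 2 state(s) 1, 3 are never visited.

2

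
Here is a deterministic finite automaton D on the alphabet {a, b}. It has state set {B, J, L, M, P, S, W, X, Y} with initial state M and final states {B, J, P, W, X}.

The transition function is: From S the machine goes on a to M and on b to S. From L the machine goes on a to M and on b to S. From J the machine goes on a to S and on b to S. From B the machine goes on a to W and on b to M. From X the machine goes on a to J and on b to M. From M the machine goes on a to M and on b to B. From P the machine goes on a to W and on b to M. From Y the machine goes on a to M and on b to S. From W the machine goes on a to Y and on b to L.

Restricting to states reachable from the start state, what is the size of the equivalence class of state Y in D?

3

States {J,P,X} cannot be reached from the start state, so discard them.
Initial partition by acceptance: {B,W} | {L,M,S,Y}.
Refine {B,W} on symbol a: members go to different blocks, giving {B} and {W}.
On input b, block {L,M,S,Y} splits into {L,S,Y} and {M}.
No further refinement is possible. Final partition (4 blocks): {B} | {L,S,Y} | {W} | {M}.
The equivalence class containing Y is {L,S,Y}, of size 3.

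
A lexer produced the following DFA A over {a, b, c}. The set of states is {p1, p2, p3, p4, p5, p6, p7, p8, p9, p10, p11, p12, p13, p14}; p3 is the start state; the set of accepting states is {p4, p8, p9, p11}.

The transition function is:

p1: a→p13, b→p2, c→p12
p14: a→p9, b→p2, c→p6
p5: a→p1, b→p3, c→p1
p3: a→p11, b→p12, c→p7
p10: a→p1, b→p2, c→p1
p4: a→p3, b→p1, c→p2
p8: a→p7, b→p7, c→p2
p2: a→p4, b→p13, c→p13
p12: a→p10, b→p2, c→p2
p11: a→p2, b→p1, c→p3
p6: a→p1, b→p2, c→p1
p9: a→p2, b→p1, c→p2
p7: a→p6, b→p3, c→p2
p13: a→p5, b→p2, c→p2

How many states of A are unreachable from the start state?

No path from p3 leads to p8, p9, p14; the other 11 states are all reachable.

3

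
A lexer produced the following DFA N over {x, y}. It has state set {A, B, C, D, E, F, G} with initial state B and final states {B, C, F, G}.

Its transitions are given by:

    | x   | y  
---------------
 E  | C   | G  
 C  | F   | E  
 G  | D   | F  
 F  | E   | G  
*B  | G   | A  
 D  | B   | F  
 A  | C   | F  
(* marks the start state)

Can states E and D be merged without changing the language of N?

Yes

All states are reachable from the start state.
P0 = {B,C,F,G} | {A,D,E}.
Refine {B,C,F,G} on symbol x: members go to different blocks, giving {B,C} and {F,G}.
Stable partition: {B,C} | {A,D,E} | {F,G} — 3 equivalence classes.
E and D lie in the same block of the stable partition, so they are equivalent — no string distinguishes them.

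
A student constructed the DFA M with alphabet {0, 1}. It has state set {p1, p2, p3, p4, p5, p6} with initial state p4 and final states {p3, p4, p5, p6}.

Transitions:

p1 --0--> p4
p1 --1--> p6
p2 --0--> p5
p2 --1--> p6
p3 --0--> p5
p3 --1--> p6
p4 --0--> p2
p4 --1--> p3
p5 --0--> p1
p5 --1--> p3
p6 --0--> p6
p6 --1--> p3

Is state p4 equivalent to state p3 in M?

Initial partition by acceptance: {p3,p4,p5,p6} | {p1,p2}.
Split {p3,p4,p5,p6} by δ(·,0) → {p3,p6} and {p4,p5}.
Split {p3,p6} by δ(·,0) → {p3} and {p6}.
Stable partition: {p3} | {p1,p2} | {p4,p5} | {p6} — 4 equivalence classes.
p4 and p3 end up in different blocks, so they are distinguishable. For instance, the string '0' is accepted from only p3.

No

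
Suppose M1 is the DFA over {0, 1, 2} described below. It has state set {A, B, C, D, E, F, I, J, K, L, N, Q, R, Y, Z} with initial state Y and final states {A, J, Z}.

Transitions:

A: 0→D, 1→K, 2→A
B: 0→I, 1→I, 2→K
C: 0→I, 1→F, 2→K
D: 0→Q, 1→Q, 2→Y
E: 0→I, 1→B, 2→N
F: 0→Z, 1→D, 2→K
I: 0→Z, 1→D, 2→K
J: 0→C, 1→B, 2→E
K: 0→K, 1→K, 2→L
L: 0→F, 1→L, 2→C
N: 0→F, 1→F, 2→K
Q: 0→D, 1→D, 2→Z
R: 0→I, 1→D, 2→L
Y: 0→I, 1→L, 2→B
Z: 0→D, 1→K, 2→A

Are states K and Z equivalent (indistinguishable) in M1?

No

Reachable states from the start: {A,B,C,D,F,I,K,L,Q,Y,Z}. Unreachable: {E,J,N,R} — drop them.
Initial partition by acceptance: {A,Z} | {B,C,D,F,I,K,L,Q,Y}.
Refine {B,C,D,F,I,K,L,Q,Y} on symbol 0: members go to different blocks, giving {B,C,D,K,L,Q,Y} and {F,I}.
Refine {B,C,D,K,L,Q,Y} on symbol 0: members go to different blocks, giving {B,C,L,Y} and {D,K,Q}.
On input 1, block {B,C,L,Y} splits into {B,C} and {L,Y}.
Refine {D,K,Q} on symbol 2: members go to different blocks, giving {D,K} and {Q}.
Refine {D,K} on symbol 0: members go to different blocks, giving {K} and {D}.
The partition is now stable with 7 blocks: {A,Z} | {B,C} | {F,I} | {K} | {L,Y} | {Q} | {D}.
K and Z end up in different blocks, so they are distinguishable. For instance, the string 'ε' is accepted from only Z.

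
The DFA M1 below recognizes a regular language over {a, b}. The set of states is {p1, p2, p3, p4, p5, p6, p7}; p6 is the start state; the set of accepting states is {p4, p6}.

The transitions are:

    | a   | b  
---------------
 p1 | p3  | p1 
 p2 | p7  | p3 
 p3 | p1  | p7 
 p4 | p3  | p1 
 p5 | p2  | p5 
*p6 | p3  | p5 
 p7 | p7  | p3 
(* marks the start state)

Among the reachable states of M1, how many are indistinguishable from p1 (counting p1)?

5

First remove the unreachable states {p4}; 6 states remain.
P0 = {p6} | {p1,p2,p3,p5,p7}.
No further refinement is possible. Final partition (2 blocks): {p6} | {p1,p2,p3,p5,p7}.
State p1 belongs to the block {p1,p2,p3,p5,p7}, which has 5 states.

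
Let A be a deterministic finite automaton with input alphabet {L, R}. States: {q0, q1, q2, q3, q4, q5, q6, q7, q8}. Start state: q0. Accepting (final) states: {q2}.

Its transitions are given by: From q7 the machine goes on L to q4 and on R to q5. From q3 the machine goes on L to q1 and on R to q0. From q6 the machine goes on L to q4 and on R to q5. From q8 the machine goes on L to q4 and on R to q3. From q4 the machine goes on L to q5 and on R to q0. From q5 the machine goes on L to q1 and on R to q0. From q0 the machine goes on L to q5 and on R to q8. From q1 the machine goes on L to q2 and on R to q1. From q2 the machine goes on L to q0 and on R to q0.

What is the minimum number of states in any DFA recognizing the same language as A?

Reachable states from the start: {q0,q1,q2,q3,q4,q5,q8}. Unreachable: {q6,q7} — drop them.
P0 = {q2} | {q0,q1,q3,q4,q5,q8}.
On input L, block {q0,q1,q3,q4,q5,q8} splits into {q0,q3,q4,q5,q8} and {q1}.
Refine {q0,q3,q4,q5,q8} on symbol L: members go to different blocks, giving {q0,q4,q8} and {q3,q5}.
On input L, block {q0,q4,q8} splits into {q0,q4} and {q8}.
On input R, block {q0,q4} splits into {q0} and {q4}.
Stable partition: {q2} | {q0} | {q1} | {q3,q5} | {q8} | {q4} — 6 equivalence classes.

6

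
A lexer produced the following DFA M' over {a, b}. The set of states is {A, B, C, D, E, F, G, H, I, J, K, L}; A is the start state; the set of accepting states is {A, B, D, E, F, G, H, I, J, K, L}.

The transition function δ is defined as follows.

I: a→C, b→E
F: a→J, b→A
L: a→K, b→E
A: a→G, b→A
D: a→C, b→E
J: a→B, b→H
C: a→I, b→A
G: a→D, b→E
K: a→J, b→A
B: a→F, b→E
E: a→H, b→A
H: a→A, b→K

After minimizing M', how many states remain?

9

States {L} cannot be reached from the start state, so discard them.
Initial partition by acceptance: {A,B,D,E,F,G,H,I,J,K} | {C}.
On input a, block {A,B,D,E,F,G,H,I,J,K} splits into {A,B,E,F,G,H,J,K} and {D,I}.
Split {A,B,E,F,G,H,J,K} by δ(·,a) → {A,B,E,F,H,J,K} and {G}.
Split {A,B,E,F,H,J,K} by δ(·,a) → {B,E,F,H,J,K} and {A}.
Split {B,E,F,H,J,K} by δ(·,a) → {B,E,F,J,K} and {H}.
Refine {B,E,F,J,K} on symbol a: members go to different blocks, giving {B,F,J,K} and {E}.
On input b, block {B,F,J,K} splits into {F,K} and {B} and {J}.
The partition is now stable with 9 blocks: {F,K} | {C} | {D,I} | {G} | {A} | {H} | {E} | {B} | {J}.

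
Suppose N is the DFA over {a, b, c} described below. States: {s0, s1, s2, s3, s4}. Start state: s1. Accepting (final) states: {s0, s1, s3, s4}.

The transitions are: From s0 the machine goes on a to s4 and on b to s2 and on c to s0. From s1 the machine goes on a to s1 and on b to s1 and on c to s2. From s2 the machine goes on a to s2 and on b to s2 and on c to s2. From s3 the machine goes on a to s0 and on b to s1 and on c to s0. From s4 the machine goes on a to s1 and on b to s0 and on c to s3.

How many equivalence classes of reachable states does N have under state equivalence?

2

First remove the unreachable states {s0,s3,s4}; 2 states remain.
Initial partition by acceptance: {s1} | {s2}.
No further refinement is possible. Final partition (2 blocks): {s1} | {s2}.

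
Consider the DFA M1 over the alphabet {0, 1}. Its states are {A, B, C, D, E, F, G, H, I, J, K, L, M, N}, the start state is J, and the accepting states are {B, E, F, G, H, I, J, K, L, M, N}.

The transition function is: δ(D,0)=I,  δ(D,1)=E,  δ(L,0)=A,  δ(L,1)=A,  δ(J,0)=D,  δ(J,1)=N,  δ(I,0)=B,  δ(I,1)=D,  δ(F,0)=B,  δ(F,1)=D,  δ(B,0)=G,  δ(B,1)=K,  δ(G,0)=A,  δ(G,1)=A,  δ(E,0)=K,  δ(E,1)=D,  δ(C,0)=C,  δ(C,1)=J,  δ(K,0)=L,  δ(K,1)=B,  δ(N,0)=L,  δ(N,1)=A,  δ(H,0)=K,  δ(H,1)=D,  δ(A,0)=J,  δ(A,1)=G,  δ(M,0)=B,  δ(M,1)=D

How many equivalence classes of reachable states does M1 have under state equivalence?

7

First remove the unreachable states {C,F,H,M}; 10 states remain.
Initial partition by acceptance: {B,E,G,I,J,K,L,N} | {A,D}.
On input 0, block {B,E,G,I,J,K,L,N} splits into {B,E,I,K,N} and {G,J,L}.
Split {B,E,I,K,N} by δ(·,0) → {B,K,N} and {E,I}.
Split {B,K,N} by δ(·,1) → {B,K} and {N}.
Refine {A,D} on symbol 0: members go to different blocks, giving {A} and {D}.
Refine {G,J,L} on symbol 0: members go to different blocks, giving {G,L} and {J}.
Stable partition: {B,K} | {A} | {G,L} | {E,I} | {N} | {D} | {J} — 7 equivalence classes.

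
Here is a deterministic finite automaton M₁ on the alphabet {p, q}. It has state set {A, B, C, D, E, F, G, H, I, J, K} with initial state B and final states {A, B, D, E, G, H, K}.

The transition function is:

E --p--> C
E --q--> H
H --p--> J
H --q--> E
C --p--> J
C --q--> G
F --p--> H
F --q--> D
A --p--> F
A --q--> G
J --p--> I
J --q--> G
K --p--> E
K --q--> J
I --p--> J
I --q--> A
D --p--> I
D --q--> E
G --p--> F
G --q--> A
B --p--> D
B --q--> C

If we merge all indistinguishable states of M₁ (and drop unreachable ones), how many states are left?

5

Reachable states from the start: {A,B,C,D,E,F,G,H,I,J}. Unreachable: {K} — drop them.
Initial partition by acceptance: {A,B,D,E,G,H} | {C,F,I,J}.
Refine {A,B,D,E,G,H} on symbol p: members go to different blocks, giving {A,D,E,G,H} and {B}.
Split {C,F,I,J} by δ(·,p) → {C,I,J} and {F}.
Split {A,D,E,G,H} by δ(·,p) → {D,E,H} and {A,G}.
Stable partition: {D,E,H} | {C,I,J} | {B} | {F} | {A,G} — 5 equivalence classes.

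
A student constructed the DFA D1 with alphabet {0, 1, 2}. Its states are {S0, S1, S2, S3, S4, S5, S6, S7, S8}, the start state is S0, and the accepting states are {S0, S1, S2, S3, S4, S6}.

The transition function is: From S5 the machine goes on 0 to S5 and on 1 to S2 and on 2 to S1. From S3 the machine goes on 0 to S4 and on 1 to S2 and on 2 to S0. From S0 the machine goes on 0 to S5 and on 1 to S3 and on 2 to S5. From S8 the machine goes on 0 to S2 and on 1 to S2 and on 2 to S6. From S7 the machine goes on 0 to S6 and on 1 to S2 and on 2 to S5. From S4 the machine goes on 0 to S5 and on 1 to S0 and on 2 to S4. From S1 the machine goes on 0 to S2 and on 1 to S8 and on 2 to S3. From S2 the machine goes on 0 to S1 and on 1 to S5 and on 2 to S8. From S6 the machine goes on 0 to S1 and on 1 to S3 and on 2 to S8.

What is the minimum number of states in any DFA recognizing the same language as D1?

8

First remove the unreachable states {S7}; 8 states remain.
Start with accepting vs non-accepting: {S0,S1,S2,S3,S4,S6} | {S5,S8}.
Refine {S0,S1,S2,S3,S4,S6} on symbol 0: members go to different blocks, giving {S1,S2,S3,S6} and {S0,S4}.
Split {S1,S2,S3,S6} by δ(·,0) → {S1,S2,S6} and {S3}.
On input 1, block {S1,S2,S6} splits into {S1,S2} and {S6}.
Refine {S1,S2} on symbol 2: members go to different blocks, giving {S1} and {S2}.
Refine {S5,S8} on symbol 0: members go to different blocks, giving {S5} and {S8}.
On input 1, block {S0,S4} splits into {S0} and {S4}.
No further refinement is possible. Final partition (8 blocks): {S1} | {S5} | {S0} | {S3} | {S6} | {S2} | {S8} | {S4}.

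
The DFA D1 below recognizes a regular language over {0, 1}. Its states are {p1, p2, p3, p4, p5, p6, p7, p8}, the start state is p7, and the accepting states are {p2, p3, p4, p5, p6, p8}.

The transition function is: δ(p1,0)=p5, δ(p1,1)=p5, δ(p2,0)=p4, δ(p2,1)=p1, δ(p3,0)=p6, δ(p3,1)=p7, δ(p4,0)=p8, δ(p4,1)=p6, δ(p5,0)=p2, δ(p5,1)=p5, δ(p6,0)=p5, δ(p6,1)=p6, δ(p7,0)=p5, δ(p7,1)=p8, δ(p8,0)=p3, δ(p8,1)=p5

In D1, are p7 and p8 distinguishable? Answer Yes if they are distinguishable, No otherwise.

Yes

Every state is reachable, so we keep all 8.
P0 = {p2,p3,p4,p5,p6,p8} | {p1,p7}.
On input 1, block {p2,p3,p4,p5,p6,p8} splits into {p4,p5,p6,p8} and {p2,p3}.
On input 0, block {p4,p5,p6,p8} splits into {p4,p6} and {p5,p8}.
The partition is now stable with 4 blocks: {p4,p6} | {p1,p7} | {p2,p3} | {p5,p8}.
p7 and p8 end up in different blocks, so they are distinguishable. For instance, the string 'ε' is accepted from only p8.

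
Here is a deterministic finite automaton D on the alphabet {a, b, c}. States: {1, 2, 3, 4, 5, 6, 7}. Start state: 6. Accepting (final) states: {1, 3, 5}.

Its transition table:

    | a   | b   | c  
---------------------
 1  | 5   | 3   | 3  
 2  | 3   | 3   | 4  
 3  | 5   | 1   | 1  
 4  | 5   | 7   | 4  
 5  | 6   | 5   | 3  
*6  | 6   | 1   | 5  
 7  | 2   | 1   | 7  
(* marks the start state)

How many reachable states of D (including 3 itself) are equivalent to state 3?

2

States {2,4,7} cannot be reached from the start state, so discard them.
P0 = {1,3,5} | {6}.
Refine {1,3,5} on symbol a: members go to different blocks, giving {1,3} and {5}.
Stable partition: {1,3} | {6} | {5} — 3 equivalence classes.
The equivalence class containing 3 is {1,3}, of size 2.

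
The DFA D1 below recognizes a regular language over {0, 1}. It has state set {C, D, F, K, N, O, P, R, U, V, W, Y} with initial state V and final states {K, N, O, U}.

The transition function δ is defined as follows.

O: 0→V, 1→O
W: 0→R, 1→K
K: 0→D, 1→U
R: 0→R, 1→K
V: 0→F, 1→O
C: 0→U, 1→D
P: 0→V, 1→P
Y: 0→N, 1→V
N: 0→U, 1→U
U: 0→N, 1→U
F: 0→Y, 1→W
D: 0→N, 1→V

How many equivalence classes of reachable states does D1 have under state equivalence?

Reachable states from the start: {D,F,K,N,O,R,U,V,W,Y}. Unreachable: {C,P} — drop them.
P0 = {K,N,O,U} | {D,F,R,V,W,Y}.
On input 0, block {K,N,O,U} splits into {N,U} and {K,O}.
On input 0, block {D,F,R,V,W,Y} splits into {F,R,V,W} and {D,Y}.
Split {F,R,V,W} by δ(·,0) → {R,V,W} and {F}.
Refine {R,V,W} on symbol 0: members go to different blocks, giving {R,W} and {V}.
On input 0, block {K,O} splits into {K} and {O}.
Stable partition: {N,U} | {R,W} | {K} | {D,Y} | {F} | {V} | {O} — 7 equivalence classes.

7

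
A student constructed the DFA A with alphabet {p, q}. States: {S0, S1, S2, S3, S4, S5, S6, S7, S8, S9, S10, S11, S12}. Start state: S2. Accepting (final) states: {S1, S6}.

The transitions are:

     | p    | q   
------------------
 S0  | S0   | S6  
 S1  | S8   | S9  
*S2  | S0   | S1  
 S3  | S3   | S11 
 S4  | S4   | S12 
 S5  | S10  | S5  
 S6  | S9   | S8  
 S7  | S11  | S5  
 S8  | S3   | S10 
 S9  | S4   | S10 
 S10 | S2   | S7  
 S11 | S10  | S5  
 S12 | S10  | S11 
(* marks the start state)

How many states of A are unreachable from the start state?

A breadth-first search from the start state visits every state.

0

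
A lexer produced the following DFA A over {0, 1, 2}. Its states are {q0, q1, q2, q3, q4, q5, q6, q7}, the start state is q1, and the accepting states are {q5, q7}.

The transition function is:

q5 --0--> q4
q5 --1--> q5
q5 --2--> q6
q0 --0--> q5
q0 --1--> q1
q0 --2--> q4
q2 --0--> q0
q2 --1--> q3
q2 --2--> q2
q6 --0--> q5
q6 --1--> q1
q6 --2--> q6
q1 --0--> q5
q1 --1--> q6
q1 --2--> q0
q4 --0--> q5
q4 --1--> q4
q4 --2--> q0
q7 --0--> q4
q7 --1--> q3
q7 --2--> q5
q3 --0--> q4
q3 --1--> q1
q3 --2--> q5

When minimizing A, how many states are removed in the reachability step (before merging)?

Starting at q1 and following transitions, the reachable set is {q0, q1, q4, q5, q6}. That leaves q2, q3, q7 unreachable — 3 in total.

3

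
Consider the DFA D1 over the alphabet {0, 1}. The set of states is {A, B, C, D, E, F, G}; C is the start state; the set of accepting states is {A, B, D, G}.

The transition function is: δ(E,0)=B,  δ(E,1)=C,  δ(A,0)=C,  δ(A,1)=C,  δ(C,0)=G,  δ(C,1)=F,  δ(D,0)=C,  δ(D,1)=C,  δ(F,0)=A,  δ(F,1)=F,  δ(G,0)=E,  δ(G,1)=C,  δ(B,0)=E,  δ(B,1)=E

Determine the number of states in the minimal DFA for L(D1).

2

States {D} cannot be reached from the start state, so discard them.
Initial partition by acceptance: {A,B,G} | {C,E,F}.
The partition is now stable with 2 blocks: {A,B,G} | {C,E,F}.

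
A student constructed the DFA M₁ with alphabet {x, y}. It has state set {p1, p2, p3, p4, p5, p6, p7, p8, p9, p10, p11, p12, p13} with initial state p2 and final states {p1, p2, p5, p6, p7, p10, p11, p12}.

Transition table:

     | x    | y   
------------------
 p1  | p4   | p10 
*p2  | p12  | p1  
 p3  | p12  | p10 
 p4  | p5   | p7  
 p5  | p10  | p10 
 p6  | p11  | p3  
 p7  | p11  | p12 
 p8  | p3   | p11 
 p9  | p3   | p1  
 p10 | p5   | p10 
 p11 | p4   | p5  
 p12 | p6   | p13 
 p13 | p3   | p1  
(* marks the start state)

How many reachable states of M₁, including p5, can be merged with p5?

Reachable states from the start: {p1,p2,p3,p4,p5,p6,p7,p10,p11,p12,p13}. Unreachable: {p8,p9} — drop them.
P0 = {p1,p2,p5,p6,p7,p10,p11,p12} | {p3,p4,p13}.
On input x, block {p1,p2,p5,p6,p7,p10,p11,p12} splits into {p2,p5,p6,p7,p10,p12} and {p1,p11}.
Refine {p2,p5,p6,p7,p10,p12} on symbol x: members go to different blocks, giving {p2,p5,p10,p12} and {p6,p7}.
Refine {p2,p5,p10,p12} on symbol x: members go to different blocks, giving {p2,p5,p10} and {p12}.
Split {p2,p5,p10} by δ(·,x) → {p5,p10} and {p2}.
Split {p3,p4,p13} by δ(·,x) → {p3} and {p4} and {p13}.
Refine {p6,p7} on symbol y: members go to different blocks, giving {p6} and {p7}.
No further refinement is possible. Final partition (9 blocks): {p5,p10} | {p3} | {p1,p11} | {p6} | {p12} | {p2} | {p4} | {p13} | {p7}.
The equivalence class containing p5 is {p5,p10}, of size 2.

2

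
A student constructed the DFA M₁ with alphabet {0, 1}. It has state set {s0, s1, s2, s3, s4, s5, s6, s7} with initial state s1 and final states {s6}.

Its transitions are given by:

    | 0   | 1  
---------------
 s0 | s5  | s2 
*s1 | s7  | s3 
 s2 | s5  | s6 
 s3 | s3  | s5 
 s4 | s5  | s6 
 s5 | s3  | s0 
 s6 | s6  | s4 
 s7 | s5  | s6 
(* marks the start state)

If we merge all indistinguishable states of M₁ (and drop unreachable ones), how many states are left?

6

Initial partition by acceptance: {s6} | {s0,s1,s2,s3,s4,s5,s7}.
Refine {s0,s1,s2,s3,s4,s5,s7} on symbol 1: members go to different blocks, giving {s0,s1,s3,s5} and {s2,s4,s7}.
Refine {s0,s1,s3,s5} on symbol 0: members go to different blocks, giving {s0,s3,s5} and {s1}.
On input 1, block {s0,s3,s5} splits into {s3,s5} and {s0}.
On input 1, block {s3,s5} splits into {s3} and {s5}.
The partition is now stable with 6 blocks: {s6} | {s3} | {s2,s4,s7} | {s1} | {s0} | {s5}.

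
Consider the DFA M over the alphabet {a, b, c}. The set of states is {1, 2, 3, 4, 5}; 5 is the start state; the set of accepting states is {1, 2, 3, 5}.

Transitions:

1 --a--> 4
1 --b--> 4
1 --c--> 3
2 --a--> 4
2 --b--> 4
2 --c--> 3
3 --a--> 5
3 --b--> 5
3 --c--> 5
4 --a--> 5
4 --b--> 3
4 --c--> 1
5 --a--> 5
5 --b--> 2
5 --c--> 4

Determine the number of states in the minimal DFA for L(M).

All states are reachable from the start state.
Initial partition by acceptance: {1,2,3,5} | {4}.
Refine {1,2,3,5} on symbol a: members go to different blocks, giving {1,2} and {3,5}.
Split {3,5} by δ(·,b) → {3} and {5}.
Stable partition: {1,2} | {4} | {3} | {5} — 4 equivalence classes.

4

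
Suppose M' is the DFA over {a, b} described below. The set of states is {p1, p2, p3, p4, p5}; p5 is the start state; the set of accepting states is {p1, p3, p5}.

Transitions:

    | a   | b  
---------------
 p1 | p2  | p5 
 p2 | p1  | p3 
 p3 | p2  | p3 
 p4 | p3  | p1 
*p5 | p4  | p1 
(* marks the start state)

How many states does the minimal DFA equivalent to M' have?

2

Initial partition by acceptance: {p1,p3,p5} | {p2,p4}.
The partition is now stable with 2 blocks: {p1,p3,p5} | {p2,p4}.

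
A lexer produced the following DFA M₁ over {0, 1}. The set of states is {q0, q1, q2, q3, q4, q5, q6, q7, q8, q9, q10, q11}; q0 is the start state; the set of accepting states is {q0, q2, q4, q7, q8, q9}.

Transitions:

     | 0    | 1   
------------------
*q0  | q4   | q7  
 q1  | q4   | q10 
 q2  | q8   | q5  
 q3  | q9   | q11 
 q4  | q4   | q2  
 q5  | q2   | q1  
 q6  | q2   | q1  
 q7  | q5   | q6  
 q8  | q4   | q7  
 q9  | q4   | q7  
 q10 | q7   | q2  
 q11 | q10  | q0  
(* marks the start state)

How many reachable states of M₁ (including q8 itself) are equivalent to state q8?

2

Reachable states from the start: {q0,q1,q2,q4,q5,q6,q7,q8,q10}. Unreachable: {q3,q9,q11} — drop them.
Start with accepting vs non-accepting: {q0,q2,q4,q7,q8} | {q1,q5,q6,q10}.
On input 0, block {q0,q2,q4,q7,q8} splits into {q0,q2,q4,q8} and {q7}.
Refine {q0,q2,q4,q8} on symbol 1: members go to different blocks, giving {q0,q8} and {q2} and {q4}.
Split {q1,q5,q6,q10} by δ(·,0) → {q5,q6} and {q1} and {q10}.
No further refinement is possible. Final partition (7 blocks): {q0,q8} | {q5,q6} | {q7} | {q2} | {q4} | {q1} | {q10}.
The equivalence class containing q8 is {q0,q8}, of size 2.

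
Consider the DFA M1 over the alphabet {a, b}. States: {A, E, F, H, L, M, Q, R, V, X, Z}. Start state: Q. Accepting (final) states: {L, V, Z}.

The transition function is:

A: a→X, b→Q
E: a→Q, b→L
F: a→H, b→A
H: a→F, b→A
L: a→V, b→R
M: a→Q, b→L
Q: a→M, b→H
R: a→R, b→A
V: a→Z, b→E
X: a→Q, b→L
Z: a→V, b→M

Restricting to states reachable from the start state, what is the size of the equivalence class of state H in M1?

3

All states are reachable from the start state.
Initial partition by acceptance: {L,V,Z} | {A,E,F,H,M,Q,R,X}.
On input b, block {A,E,F,H,M,Q,R,X} splits into {A,F,H,Q,R} and {E,M,X}.
Refine {L,V,Z} on symbol b: members go to different blocks, giving {V,Z} and {L}.
Split {A,F,H,Q,R} by δ(·,a) → {F,H,R} and {A,Q}.
Refine {A,Q} on symbol b: members go to different blocks, giving {A} and {Q}.
No further refinement is possible. Final partition (6 blocks): {V,Z} | {F,H,R} | {E,M,X} | {L} | {A} | {Q}.
The equivalence class containing H is {F,H,R}, of size 3.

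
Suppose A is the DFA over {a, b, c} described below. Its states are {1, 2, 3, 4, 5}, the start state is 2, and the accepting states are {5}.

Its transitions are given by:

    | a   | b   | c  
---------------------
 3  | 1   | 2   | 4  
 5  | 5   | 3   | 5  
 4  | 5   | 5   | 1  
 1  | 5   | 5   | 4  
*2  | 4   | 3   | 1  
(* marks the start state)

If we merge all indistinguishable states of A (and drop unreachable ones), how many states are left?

3

Every state is reachable, so we keep all 5.
Start with accepting vs non-accepting: {5} | {1,2,3,4}.
Split {1,2,3,4} by δ(·,a) → {1,4} and {2,3}.
The partition is now stable with 3 blocks: {5} | {1,4} | {2,3}.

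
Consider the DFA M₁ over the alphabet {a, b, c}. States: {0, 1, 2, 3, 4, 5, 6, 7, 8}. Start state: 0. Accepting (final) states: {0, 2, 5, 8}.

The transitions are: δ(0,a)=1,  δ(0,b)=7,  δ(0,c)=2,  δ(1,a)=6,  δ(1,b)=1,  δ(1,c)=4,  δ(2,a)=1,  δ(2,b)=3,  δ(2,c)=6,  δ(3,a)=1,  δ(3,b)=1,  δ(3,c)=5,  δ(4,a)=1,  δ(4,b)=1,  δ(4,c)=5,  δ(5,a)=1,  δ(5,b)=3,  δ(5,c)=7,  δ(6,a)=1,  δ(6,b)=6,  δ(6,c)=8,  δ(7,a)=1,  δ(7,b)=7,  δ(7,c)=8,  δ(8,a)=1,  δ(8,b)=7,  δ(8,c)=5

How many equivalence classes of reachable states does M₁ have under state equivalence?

All states are reachable from the start state.
Initial partition by acceptance: {0,2,5,8} | {1,3,4,6,7}.
On input c, block {0,2,5,8} splits into {0,8} and {2,5}.
Split {1,3,4,6,7} by δ(·,c) → {3,4} and {6,7} and {1}.
Stable partition: {0,8} | {3,4} | {2,5} | {6,7} | {1} — 5 equivalence classes.

5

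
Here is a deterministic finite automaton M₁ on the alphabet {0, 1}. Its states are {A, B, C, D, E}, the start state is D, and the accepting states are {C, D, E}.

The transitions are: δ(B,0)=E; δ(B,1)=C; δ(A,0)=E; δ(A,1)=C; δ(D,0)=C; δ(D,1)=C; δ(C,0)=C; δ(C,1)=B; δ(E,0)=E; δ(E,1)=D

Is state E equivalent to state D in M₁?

No

States {A} cannot be reached from the start state, so discard them.
Start with accepting vs non-accepting: {C,D,E} | {B}.
Refine {C,D,E} on symbol 1: members go to different blocks, giving {D,E} and {C}.
Split {D,E} by δ(·,0) → {D} and {E}.
Stable partition: {D} | {B} | {C} | {E} — 4 equivalence classes.
E and D end up in different blocks, so they are distinguishable. For instance, the string '01' is accepted from only E.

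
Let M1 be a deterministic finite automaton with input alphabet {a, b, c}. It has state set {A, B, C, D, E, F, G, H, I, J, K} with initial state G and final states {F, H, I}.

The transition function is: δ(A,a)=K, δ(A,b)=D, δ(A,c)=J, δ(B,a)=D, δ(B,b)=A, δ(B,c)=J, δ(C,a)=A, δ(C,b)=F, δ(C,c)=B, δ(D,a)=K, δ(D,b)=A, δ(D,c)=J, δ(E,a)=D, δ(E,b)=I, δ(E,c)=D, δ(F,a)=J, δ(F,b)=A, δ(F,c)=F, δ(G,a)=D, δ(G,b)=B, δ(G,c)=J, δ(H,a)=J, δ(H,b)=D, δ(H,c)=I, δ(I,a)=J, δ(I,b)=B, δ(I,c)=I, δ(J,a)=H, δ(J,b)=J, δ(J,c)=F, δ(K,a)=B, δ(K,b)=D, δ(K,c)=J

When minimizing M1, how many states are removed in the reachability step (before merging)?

2

Starting at G and following transitions, the reachable set is {A, B, D, F, G, H, I, J, K}. That leaves C, E unreachable — 2 in total.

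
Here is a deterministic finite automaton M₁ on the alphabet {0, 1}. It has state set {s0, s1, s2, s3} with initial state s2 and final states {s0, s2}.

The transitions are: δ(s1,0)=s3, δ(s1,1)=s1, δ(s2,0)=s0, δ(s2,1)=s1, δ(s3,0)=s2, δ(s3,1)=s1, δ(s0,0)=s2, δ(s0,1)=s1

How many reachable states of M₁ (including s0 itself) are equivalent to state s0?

All states are reachable from the start state.
P0 = {s0,s2} | {s1,s3}.
On input 0, block {s1,s3} splits into {s1} and {s3}.
No further refinement is possible. Final partition (3 blocks): {s0,s2} | {s1} | {s3}.
The equivalence class containing s0 is {s0,s2}, of size 2.

2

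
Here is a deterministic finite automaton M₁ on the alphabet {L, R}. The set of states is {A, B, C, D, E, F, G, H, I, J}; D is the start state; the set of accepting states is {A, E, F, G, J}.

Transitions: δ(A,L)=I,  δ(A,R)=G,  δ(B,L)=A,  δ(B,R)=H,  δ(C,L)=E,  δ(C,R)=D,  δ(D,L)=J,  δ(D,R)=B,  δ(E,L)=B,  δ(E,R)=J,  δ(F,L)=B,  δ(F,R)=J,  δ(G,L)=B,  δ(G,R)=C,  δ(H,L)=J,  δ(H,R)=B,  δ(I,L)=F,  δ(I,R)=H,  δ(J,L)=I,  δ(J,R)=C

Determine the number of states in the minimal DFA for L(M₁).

4

Every state is reachable, so we keep all 10.
P0 = {A,E,F,G,J} | {B,C,D,H,I}.
Refine {A,E,F,G,J} on symbol R: members go to different blocks, giving {A,E,F} and {G,J}.
On input L, block {B,C,D,H,I} splits into {B,C,I} and {D,H}.
Stable partition: {A,E,F} | {B,C,I} | {G,J} | {D,H} — 4 equivalence classes.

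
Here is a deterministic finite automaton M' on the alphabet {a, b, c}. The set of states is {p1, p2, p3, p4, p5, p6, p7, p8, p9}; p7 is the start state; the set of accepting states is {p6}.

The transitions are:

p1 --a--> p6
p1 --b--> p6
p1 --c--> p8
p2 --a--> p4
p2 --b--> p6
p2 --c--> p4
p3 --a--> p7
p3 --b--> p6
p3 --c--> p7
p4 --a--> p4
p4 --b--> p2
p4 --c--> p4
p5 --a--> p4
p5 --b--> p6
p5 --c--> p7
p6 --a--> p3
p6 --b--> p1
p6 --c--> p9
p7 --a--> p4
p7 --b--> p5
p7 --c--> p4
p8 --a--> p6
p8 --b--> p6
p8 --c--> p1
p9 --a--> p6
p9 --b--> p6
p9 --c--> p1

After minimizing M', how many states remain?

P0 = {p6} | {p1,p2,p3,p4,p5,p7,p8,p9}.
Split {p1,p2,p3,p4,p5,p7,p8,p9} by δ(·,a) → {p2,p3,p4,p5,p7} and {p1,p8,p9}.
On input b, block {p2,p3,p4,p5,p7} splits into {p2,p3,p5} and {p4,p7}.
The partition is now stable with 4 blocks: {p6} | {p2,p3,p5} | {p1,p8,p9} | {p4,p7}.

4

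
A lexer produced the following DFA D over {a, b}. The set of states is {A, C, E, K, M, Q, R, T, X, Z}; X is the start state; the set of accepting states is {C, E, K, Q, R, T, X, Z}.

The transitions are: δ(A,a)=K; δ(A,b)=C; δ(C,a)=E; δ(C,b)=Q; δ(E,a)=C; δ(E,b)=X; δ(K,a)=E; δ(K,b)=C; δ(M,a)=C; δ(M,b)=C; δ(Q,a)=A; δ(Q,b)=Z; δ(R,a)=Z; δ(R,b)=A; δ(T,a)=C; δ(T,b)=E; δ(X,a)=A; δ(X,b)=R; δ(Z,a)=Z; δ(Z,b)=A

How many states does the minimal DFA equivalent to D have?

5

States {M,T} cannot be reached from the start state, so discard them.
P0 = {C,E,K,Q,R,X,Z} | {A}.
Split {C,E,K,Q,R,X,Z} by δ(·,a) → {C,E,K,R,Z} and {Q,X}.
Refine {C,E,K,R,Z} on symbol b: members go to different blocks, giving {C,E} and {R,Z} and {K}.
The partition is now stable with 5 blocks: {C,E} | {A} | {Q,X} | {R,Z} | {K}.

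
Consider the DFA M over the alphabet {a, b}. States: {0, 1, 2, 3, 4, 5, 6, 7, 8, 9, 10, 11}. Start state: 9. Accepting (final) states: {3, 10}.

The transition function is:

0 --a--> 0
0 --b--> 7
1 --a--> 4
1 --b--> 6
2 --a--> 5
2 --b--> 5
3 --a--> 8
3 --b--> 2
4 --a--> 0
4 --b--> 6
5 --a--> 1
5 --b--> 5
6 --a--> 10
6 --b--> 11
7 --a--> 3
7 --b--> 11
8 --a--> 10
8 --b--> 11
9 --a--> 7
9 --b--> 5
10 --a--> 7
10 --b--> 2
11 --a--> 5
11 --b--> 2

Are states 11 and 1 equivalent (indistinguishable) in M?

No

All states are reachable from the start state.
Initial partition by acceptance: {3,10} | {0,1,2,4,5,6,7,8,9,11}.
On input a, block {0,1,2,4,5,6,7,8,9,11} splits into {0,1,2,4,5,9,11} and {6,7,8}.
Split {0,1,2,4,5,9,11} by δ(·,a) → {0,1,2,4,5,11} and {9}.
On input b, block {0,1,2,4,5,11} splits into {0,1,4} and {2,5,11}.
On input a, block {2,5,11} splits into {2,11} and {5}.
Refine {2,11} on symbol b: members go to different blocks, giving {2} and {11}.
The partition is now stable with 7 blocks: {3,10} | {0,1,4} | {6,7,8} | {9} | {2} | {5} | {11}.
11 and 1 end up in different blocks, so they are distinguishable. For instance, the string 'ba' is accepted from only 1.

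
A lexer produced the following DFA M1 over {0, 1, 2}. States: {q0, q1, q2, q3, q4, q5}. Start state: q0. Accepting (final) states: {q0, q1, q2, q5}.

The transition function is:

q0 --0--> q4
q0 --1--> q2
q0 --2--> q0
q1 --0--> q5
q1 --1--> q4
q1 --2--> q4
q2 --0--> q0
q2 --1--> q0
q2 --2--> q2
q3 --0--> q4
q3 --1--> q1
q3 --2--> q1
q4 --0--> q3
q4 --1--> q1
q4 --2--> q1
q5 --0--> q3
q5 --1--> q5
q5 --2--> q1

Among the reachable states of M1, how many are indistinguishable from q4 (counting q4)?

All states are reachable from the start state.
Initial partition by acceptance: {q0,q1,q2,q5} | {q3,q4}.
Refine {q0,q1,q2,q5} on symbol 0: members go to different blocks, giving {q0,q5} and {q1,q2}.
On input 1, block {q0,q5} splits into {q0} and {q5}.
Split {q1,q2} by δ(·,0) → {q1} and {q2}.
Stable partition: {q0} | {q3,q4} | {q1} | {q5} | {q2} — 5 equivalence classes.
State q4 belongs to the block {q3,q4}, which has 2 states.

2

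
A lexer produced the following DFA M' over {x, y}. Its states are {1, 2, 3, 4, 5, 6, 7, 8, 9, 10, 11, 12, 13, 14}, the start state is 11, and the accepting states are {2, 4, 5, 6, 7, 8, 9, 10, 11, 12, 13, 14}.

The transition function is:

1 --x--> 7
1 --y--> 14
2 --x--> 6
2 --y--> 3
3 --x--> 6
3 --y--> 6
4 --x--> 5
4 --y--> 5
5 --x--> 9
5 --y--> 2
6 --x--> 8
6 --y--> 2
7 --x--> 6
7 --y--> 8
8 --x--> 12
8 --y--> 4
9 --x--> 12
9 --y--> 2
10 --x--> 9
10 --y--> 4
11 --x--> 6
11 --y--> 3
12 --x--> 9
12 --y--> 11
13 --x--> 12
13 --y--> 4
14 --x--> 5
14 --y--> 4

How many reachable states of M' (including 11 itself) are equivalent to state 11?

States {1,7,10,13,14} cannot be reached from the start state, so discard them.
Initial partition by acceptance: {2,4,5,6,8,9,11,12} | {3}.
Split {2,4,5,6,8,9,11,12} by δ(·,y) → {4,5,6,8,9,12} and {2,11}.
Split {4,5,6,8,9,12} by δ(·,y) → {5,6,9,12} and {4,8}.
On input x, block {5,6,9,12} splits into {5,9,12} and {6}.
On input y, block {4,8} splits into {4} and {8}.
Stable partition: {5,9,12} | {3} | {2,11} | {4} | {6} | {8} — 6 equivalence classes.
State 11 belongs to the block {2,11}, which has 2 states.

2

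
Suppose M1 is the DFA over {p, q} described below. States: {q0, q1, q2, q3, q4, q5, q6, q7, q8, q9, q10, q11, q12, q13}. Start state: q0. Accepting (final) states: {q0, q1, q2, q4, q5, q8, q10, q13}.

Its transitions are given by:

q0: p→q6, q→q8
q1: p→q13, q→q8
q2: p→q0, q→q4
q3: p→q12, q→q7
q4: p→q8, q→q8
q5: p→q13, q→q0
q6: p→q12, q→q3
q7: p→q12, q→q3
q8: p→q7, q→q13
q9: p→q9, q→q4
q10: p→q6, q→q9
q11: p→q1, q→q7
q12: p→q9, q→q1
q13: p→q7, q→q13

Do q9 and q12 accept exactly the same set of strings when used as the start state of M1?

Yes

First remove the unreachable states {q2,q5,q10,q11}; 10 states remain.
Initial partition by acceptance: {q0,q1,q4,q8,q13} | {q3,q6,q7,q9,q12}.
On input p, block {q0,q1,q4,q8,q13} splits into {q0,q8,q13} and {q1,q4}.
On input q, block {q3,q6,q7,q9,q12} splits into {q3,q6,q7} and {q9,q12}.
The partition is now stable with 4 blocks: {q0,q8,q13} | {q3,q6,q7} | {q1,q4} | {q9,q12}.
q9 and q12 lie in the same block of the stable partition, so they are equivalent — no string distinguishes them.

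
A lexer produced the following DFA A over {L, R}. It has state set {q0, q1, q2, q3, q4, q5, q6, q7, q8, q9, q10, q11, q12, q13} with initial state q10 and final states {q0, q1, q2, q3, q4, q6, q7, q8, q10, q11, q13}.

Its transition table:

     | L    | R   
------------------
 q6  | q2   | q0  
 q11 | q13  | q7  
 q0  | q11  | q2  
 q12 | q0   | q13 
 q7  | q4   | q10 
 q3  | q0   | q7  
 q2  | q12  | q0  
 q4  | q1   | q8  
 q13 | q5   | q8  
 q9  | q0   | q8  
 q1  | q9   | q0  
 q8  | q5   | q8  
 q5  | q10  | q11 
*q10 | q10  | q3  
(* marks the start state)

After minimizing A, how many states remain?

10

Reachable states from the start: {q0,q1,q2,q3,q4,q5,q7,q8,q9,q10,q11,q12,q13}. Unreachable: {q6} — drop them.
P0 = {q0,q1,q2,q3,q4,q7,q8,q10,q11,q13} | {q5,q9,q12}.
Refine {q0,q1,q2,q3,q4,q7,q8,q10,q11,q13} on symbol L: members go to different blocks, giving {q0,q3,q4,q7,q10,q11} and {q1,q2,q8,q13}.
On input L, block {q0,q3,q4,q7,q10,q11} splits into {q0,q3,q7,q10} and {q4,q11}.
Refine {q0,q3,q7,q10} on symbol L: members go to different blocks, giving {q0,q7} and {q3,q10}.
Split {q0,q7} by δ(·,R) → {q0} and {q7}.
Refine {q5,q9,q12} on symbol L: members go to different blocks, giving {q9,q12} and {q5}.
Split {q1,q2,q8,q13} by δ(·,L) → {q1,q2} and {q8,q13}.
On input L, block {q4,q11} splits into {q4} and {q11}.
Split {q3,q10} by δ(·,L) → {q3} and {q10}.
No further refinement is possible. Final partition (10 blocks): {q0} | {q9,q12} | {q1,q2} | {q4} | {q3} | {q7} | {q5} | {q8,q13} | {q11} | {q10}.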